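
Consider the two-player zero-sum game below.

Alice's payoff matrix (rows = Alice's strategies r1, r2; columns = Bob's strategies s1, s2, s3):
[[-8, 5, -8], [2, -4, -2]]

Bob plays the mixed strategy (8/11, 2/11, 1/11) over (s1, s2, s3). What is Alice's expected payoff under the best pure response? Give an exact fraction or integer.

6/11

r1: (-8)·(8/11) + (5)·(2/11) + (-8)·(1/11) = -62/11.
r2: (2)·(8/11) + (-4)·(2/11) + (-2)·(1/11) = 6/11.
The best pure response is r2 with expected payoff 6/11.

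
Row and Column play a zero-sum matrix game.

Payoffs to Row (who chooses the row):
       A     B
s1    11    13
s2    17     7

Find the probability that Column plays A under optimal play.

Row minima are 11 and 7, so Row's maximin is 11; column maxima are 17 and 13, so Column's minimax is 13. These differ, so the equilibrium is in mixed strategies.
Let Column play A with probability q. Row is indifferent when 11q + 13(1−q) = 17q + 7(1−q), giving q = 1/2.

1/2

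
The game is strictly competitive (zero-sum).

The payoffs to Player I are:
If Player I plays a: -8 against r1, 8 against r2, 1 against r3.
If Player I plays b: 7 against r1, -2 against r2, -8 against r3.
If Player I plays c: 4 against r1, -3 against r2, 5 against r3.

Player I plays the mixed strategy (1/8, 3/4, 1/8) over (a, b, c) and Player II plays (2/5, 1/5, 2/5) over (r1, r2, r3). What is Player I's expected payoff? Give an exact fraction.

-3/8

Against (2/5, 1/5, 2/5), each row's expected payoff is a: -6/5; b: -4/5; c: 3.
Taking the (1/8, 3/4, 1/8)-weighted average: (1/8)·(-6/5) + (3/4)·(-4/5) + (1/8)·(3) = -3/8.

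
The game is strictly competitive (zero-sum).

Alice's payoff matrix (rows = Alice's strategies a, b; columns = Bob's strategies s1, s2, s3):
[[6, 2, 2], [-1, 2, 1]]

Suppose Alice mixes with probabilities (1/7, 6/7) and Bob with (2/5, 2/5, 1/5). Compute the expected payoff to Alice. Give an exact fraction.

36/35

Against (2/5, 2/5, 1/5), each row's expected payoff is a: 18/5; b: 3/5.
Taking the (1/7, 6/7)-weighted average: (1/7)·(18/5) + (6/7)·(3/5) = 36/35.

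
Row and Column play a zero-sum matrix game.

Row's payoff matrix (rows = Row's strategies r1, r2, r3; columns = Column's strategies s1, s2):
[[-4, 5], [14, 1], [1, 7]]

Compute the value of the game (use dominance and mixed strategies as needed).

97/19

Row r1 is strictly dominated by row r3, so Row never plays it.
The remaining 2×2 game on (r2, r3) × (s1, s2) has no saddle point. Let Row play r2 with probability p; indifference gives 14p + (1−p) = p + 7(1−p), so p = 6/19.
Similarly Column's optimal q on s1 is 6/19, and the value is 14·(6/19) + (1)·(13/19) = 97/19.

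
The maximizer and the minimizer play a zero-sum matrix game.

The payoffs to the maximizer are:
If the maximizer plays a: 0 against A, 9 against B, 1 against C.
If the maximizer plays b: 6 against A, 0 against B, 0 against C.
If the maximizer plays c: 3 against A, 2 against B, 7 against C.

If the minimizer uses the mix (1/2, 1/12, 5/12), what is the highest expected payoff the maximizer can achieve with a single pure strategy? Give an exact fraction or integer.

55/12

a: (0)·(1/2) + (9)·(1/12) + (1)·(5/12) = 7/6.
b: (6)·(1/2) + (0)·(1/12) + (0)·(5/12) = 3.
c: (3)·(1/2) + (2)·(1/12) + (7)·(5/12) = 55/12.
The best pure response is c with expected payoff 55/12.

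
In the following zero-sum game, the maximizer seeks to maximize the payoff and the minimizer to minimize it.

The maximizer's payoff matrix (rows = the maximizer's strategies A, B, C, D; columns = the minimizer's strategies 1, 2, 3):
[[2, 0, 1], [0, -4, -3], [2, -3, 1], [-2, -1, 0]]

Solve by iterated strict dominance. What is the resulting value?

Row B is strictly dominated by row A (2>0, 0>-4, 1>-3); eliminate B.
Column 3 is strictly dominated by 2 for the minimizer (0<1, -3<1, -1<0); eliminate 3.
Row D is strictly dominated by row A (2>-2, 0>-1); eliminate D.
Column 1 is strictly dominated by 2 for the minimizer (0<2, -3<2); eliminate 1.
Row C is strictly dominated by row A (0>-3); eliminate C.
Only (A, 2) remains, with payoff 0.

0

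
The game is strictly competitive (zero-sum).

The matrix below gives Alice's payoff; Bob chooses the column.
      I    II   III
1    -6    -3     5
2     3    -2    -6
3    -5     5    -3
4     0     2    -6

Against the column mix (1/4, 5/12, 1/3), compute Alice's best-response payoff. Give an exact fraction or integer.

-1/6

1: (-6)·(1/4) + (-3)·(5/12) + (5)·(1/3) = -13/12.
2: (3)·(1/4) + (-2)·(5/12) + (-6)·(1/3) = -25/12.
3: (-5)·(1/4) + (5)·(5/12) + (-3)·(1/3) = -1/6.
4: (0)·(1/4) + (2)·(5/12) + (-6)·(1/3) = -7/6.
The best pure response is 3 with expected payoff -1/6.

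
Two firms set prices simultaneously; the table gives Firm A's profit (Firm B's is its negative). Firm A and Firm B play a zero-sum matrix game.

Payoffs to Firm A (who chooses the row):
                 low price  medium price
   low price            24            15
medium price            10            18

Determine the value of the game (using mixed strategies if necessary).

Row minima are 15 and 10, so Firm A's maximin is 15; column maxima are 24 and 18, so Firm B's minimax is 18. These differ, so the equilibrium is in mixed strategies.
Let Firm A play low price with probability p. Firm B is indifferent when 24p + 10(1−p) = 15p + 18(1−p), giving p = 8/17.
Let Firm B play low price with probability q. Firm A is indifferent when 24q + 15(1−q) = 10q + 18(1−q), giving q = 3/17.
The value is 24·(3/17) + (15)·(14/17) = 282/17.

282/17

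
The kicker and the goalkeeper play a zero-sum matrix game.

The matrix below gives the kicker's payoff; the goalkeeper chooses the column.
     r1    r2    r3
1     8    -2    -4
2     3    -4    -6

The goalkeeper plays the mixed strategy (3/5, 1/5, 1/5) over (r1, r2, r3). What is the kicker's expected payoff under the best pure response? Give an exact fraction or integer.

1: (8)·(3/5) + (-2)·(1/5) + (-4)·(1/5) = 18/5.
2: (3)·(3/5) + (-4)·(1/5) + (-6)·(1/5) = -1/5.
The best pure response is 1 with expected payoff 18/5.

18/5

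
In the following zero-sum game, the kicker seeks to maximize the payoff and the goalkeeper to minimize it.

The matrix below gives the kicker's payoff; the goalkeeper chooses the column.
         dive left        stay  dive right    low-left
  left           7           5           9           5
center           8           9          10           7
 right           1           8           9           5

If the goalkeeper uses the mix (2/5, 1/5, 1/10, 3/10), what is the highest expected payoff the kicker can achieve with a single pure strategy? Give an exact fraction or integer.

left: (7)·(2/5) + (5)·(1/5) + (9)·(1/10) + (5)·(3/10) = 31/5.
center: (8)·(2/5) + (9)·(1/5) + (10)·(1/10) + (7)·(3/10) = 81/10.
right: (1)·(2/5) + (8)·(1/5) + (9)·(1/10) + (5)·(3/10) = 22/5.
The best pure response is center with expected payoff 81/10.

81/10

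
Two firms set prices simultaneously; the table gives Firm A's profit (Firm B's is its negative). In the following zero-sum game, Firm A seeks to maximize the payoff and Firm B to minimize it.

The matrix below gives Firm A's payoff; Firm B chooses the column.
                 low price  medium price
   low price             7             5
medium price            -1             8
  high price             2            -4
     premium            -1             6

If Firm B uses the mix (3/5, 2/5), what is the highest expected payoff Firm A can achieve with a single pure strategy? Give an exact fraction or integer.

low price: (7)·(3/5) + (5)·(2/5) = 31/5.
medium price: (-1)·(3/5) + (8)·(2/5) = 13/5.
high price: (2)·(3/5) + (-4)·(2/5) = -2/5.
premium: (-1)·(3/5) + (6)·(2/5) = 9/5.
The best pure response is low price with expected payoff 31/5.

31/5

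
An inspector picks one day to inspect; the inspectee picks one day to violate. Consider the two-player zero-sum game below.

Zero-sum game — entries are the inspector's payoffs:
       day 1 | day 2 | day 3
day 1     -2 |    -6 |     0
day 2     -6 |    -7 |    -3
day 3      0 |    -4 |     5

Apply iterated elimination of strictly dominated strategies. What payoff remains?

Column day 3 is strictly dominated by day 1 for the inspectee (-2<0, -6<-3, 0<5); eliminate day 3.
Column day 1 is strictly dominated by day 2 for the inspectee (-6<-2, -7<-6, -4<0); eliminate day 1.
Row day 2 is strictly dominated by row day 1 (-6>-7); eliminate day 2.
Row day 1 is strictly dominated by row day 3 (-4>-6); eliminate day 1.
Only (day 3, day 2) remains, with payoff -4.

-4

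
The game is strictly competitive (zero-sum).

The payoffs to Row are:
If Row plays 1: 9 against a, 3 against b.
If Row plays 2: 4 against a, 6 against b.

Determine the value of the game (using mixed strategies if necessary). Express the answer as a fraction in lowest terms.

21/4

Row minima are 3 and 4, so Row's maximin is 4; column maxima are 9 and 6, so Column's minimax is 6. These differ, so the equilibrium is in mixed strategies.
Let Row play 1 with probability p. Column is indifferent when 9p + 4(1−p) = 3p + 6(1−p), giving p = 1/4.
Let Column play a with probability q. Row is indifferent when 9q + 3(1−q) = 4q + 6(1−q), giving q = 3/8.
The value is 9·(3/8) + (3)·(5/8) = 21/4.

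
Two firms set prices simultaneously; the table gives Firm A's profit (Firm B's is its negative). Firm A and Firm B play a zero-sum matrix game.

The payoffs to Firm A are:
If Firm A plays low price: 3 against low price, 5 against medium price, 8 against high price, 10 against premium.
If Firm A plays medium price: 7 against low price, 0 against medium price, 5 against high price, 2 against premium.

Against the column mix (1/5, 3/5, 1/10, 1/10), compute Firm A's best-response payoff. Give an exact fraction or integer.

27/5

low price: (3)·(1/5) + (5)·(3/5) + (8)·(1/10) + (10)·(1/10) = 27/5.
medium price: (7)·(1/5) + (0)·(3/5) + (5)·(1/10) + (2)·(1/10) = 21/10.
The best pure response is low price with expected payoff 27/5.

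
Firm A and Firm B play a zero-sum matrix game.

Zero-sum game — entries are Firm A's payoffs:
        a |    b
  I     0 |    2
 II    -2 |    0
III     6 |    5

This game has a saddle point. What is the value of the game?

Row minima: 0, -2, 5 → Firm A's maximin is 5.
Column maxima: 6, 5 → Firm B's minimax is 5.
They coincide at (III, b), so the value is 5.

5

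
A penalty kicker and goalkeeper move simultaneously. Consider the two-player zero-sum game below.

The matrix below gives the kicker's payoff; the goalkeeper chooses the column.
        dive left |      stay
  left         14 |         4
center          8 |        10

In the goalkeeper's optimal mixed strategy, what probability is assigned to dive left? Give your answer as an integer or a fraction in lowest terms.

Row minima are 4 and 8, so the kicker's maximin is 8; column maxima are 14 and 10, so the goalkeeper's minimax is 10. These differ, so the equilibrium is in mixed strategies.
Let the goalkeeper play dive left with probability q. The kicker is indifferent when 14q + 4(1−q) = 8q + 10(1−q), giving q = 1/2.

1/2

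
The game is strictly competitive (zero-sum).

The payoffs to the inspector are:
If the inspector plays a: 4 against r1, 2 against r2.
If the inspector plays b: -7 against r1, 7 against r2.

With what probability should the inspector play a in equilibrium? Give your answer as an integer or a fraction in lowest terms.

7/8

Row minima are 2 and -7, so the inspector's maximin is 2; column maxima are 4 and 7, so the inspectee's minimax is 4. These differ, so the equilibrium is in mixed strategies.
Let the inspector play a with probability p. The inspectee is indifferent when 4p − 7(1−p) = 2p + 7(1−p), giving p = 7/8.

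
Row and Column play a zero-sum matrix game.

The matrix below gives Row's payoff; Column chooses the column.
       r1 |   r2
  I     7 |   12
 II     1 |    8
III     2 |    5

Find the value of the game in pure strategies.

7

Row minima: 7, 1, 2 → Row's maximin is 7.
Column maxima: 7, 12 → Column's minimax is 7.
They coincide at (I, r1), so the value is 7.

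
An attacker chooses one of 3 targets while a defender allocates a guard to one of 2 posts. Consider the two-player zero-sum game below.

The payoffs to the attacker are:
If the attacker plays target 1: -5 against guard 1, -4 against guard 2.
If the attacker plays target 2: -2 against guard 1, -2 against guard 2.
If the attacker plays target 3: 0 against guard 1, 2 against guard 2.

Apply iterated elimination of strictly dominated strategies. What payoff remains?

Row target 2 is strictly dominated by row target 3 (0>-2, 2>-2); eliminate target 2.
Column guard 2 is strictly dominated by guard 1 for the defender (-5<-4, 0<2); eliminate guard 2.
Row target 1 is strictly dominated by row target 3 (0>-5); eliminate target 1.
Only (target 3, guard 1) remains, with payoff 0.

0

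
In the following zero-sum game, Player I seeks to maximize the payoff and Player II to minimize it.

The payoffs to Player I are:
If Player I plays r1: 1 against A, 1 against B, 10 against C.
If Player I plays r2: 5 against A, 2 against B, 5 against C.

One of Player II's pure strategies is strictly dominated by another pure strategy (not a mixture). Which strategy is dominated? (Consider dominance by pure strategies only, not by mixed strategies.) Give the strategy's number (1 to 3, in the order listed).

Player II prefers columns that give Player I less. Compare C with B: 1 < 10, 2 < 5.
So B strictly dominates C for Player II; C is strictly dominated.

3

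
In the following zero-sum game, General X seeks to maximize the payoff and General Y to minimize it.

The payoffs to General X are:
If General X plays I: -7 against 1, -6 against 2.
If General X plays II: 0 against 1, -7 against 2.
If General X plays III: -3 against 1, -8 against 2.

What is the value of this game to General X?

-49/8

Row III is strictly dominated by row II, so General X never plays it.
The remaining 2×2 game on (I, II) × (1, 2) has no saddle point. Let General X play I with probability p; indifference gives −7p = −6p − 7(1−p), so p = 7/8.
Similarly General Y's optimal q on 1 is 1/8, and the value is -7·(1/8) + (-6)·(7/8) = -49/8.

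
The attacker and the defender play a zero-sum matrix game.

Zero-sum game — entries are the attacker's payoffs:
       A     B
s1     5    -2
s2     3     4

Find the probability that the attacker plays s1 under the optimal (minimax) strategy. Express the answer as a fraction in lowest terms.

Row minima are -2 and 3, so the attacker's maximin is 3; column maxima are 5 and 4, so the defender's minimax is 4. These differ, so the equilibrium is in mixed strategies.
Let the attacker play s1 with probability p. The defender is indifferent when 5p + 3(1−p) = −2p + 4(1−p), giving p = 1/8.

1/8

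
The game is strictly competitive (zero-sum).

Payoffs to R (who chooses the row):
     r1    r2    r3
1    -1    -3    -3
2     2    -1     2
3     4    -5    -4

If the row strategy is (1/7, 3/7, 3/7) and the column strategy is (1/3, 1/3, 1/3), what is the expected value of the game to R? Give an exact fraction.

-13/21

Against (1/3, 1/3, 1/3), each row's expected payoff is 1: -7/3; 2: 1; 3: -5/3.
Taking the (1/7, 3/7, 3/7)-weighted average: (1/7)·(-7/3) + (3/7)·(1) + (3/7)·(-5/3) = -13/21.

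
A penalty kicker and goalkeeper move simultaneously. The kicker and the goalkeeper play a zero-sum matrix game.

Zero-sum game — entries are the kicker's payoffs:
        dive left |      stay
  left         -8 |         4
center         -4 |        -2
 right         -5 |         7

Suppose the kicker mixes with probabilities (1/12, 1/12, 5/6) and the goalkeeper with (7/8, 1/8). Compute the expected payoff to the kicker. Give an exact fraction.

Against (7/8, 1/8), each row's expected payoff is left: -13/2; center: -15/4; right: -7/2.
Taking the (1/12, 1/12, 5/6)-weighted average: (1/12)·(-13/2) + (1/12)·(-15/4) + (5/6)·(-7/2) = -181/48.

-181/48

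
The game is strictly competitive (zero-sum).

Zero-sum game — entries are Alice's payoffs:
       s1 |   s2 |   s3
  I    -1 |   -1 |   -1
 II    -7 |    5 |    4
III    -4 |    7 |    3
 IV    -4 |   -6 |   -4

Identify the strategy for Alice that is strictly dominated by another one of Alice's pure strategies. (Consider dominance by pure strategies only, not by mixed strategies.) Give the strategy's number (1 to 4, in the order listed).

4

Compare IV with I: -1 > -4, -1 > -6, -1 > -4.
So I strictly dominates IV for Alice; IV is strictly dominated.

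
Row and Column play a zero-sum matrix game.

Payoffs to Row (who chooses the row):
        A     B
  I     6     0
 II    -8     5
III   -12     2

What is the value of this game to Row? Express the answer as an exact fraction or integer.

30/19

Row III is strictly dominated by row II, so Row never plays it.
The remaining 2×2 game on (I, II) × (A, B) has no saddle point. Let Row play I with probability p; indifference gives 6p − 8(1−p) = 5(1−p), so p = 13/19.
Similarly Column's optimal q on A is 5/19, and the value is 6·(5/19) + (0)·(14/19) = 30/19.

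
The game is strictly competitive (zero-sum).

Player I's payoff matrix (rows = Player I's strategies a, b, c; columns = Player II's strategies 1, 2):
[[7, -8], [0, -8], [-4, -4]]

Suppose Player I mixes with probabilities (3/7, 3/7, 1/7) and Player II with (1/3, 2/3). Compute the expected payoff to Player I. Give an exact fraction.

-29/7

Against (1/3, 2/3), each row's expected payoff is a: -3; b: -16/3; c: -4.
Taking the (3/7, 3/7, 1/7)-weighted average: (3/7)·(-3) + (3/7)·(-16/3) + (1/7)·(-4) = -29/7.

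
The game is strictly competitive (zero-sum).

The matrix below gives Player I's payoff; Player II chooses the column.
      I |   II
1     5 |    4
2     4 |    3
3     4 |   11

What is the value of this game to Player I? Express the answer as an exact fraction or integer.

Row 2 is strictly dominated by row 1, so Player I never plays it.
The remaining 2×2 game on (1, 3) × (I, II) has no saddle point. Let Player I play 1 with probability p; indifference gives 5p + 4(1−p) = 4p + 11(1−p), so p = 7/8.
Similarly Player II's optimal q on I is 7/8, and the value is 5·(7/8) + (4)·(1/8) = 39/8.

39/8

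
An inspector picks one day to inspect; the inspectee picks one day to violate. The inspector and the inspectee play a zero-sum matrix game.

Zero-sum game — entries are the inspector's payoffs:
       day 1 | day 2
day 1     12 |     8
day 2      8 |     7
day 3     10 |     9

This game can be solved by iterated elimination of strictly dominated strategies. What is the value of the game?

9

Column day 1 is strictly dominated by day 2 for the inspectee (8<12, 7<8, 9<10); eliminate day 1.
Row day 2 is strictly dominated by row day 1 (8>7); eliminate day 2.
Row day 1 is strictly dominated by row day 3 (9>8); eliminate day 1.
Only (day 3, day 2) remains, with payoff 9.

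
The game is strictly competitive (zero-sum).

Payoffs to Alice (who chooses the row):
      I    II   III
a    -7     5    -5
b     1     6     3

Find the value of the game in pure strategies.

Row minima: -7, 1 → Alice's maximin is 1.
Column maxima: 1, 6, 3 → Bob's minimax is 1.
They coincide at (b, I), so the value is 1.

1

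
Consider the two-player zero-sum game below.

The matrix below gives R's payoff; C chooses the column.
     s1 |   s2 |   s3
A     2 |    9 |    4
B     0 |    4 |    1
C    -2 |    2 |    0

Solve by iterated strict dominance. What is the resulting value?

2

Column s2 is strictly dominated by s1 for C (2<9, 0<4, -2<2); eliminate s2.
Column s3 is strictly dominated by s1 for C (2<4, 0<1, -2<0); eliminate s3.
Row B is strictly dominated by row A (2>0); eliminate B.
Row C is strictly dominated by row A (2>-2); eliminate C.
Only (A, s1) remains, with payoff 2.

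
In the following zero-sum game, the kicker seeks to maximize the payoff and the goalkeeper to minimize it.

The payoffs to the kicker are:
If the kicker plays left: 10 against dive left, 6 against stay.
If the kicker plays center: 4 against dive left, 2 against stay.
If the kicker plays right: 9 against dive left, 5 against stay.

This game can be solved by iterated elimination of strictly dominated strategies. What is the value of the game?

6

Row right is strictly dominated by row left (10>9, 6>5); eliminate right.
Column dive left is strictly dominated by stay for the goalkeeper (6<10, 2<4); eliminate dive left.
Row center is strictly dominated by row left (6>2); eliminate center.
Only (left, stay) remains, with payoff 6.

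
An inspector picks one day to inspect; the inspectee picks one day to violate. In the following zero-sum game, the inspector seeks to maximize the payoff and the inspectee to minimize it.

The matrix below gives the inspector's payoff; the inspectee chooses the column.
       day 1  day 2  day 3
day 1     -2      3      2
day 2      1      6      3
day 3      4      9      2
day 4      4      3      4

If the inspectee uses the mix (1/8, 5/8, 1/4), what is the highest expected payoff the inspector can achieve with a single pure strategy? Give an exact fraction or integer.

53/8

day 1: (-2)·(1/8) + (3)·(5/8) + (2)·(1/4) = 17/8.
day 2: (1)·(1/8) + (6)·(5/8) + (3)·(1/4) = 37/8.
day 3: (4)·(1/8) + (9)·(5/8) + (2)·(1/4) = 53/8.
day 4: (4)·(1/8) + (3)·(5/8) + (4)·(1/4) = 27/8.
The best pure response is day 3 with expected payoff 53/8.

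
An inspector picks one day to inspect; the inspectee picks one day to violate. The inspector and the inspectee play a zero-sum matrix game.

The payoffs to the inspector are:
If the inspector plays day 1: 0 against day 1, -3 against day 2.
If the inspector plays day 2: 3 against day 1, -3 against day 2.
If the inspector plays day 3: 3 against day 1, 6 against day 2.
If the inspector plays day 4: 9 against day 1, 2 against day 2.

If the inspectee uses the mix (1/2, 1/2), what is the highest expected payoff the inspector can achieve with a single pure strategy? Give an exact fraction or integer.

day 1: (0)·(1/2) + (-3)·(1/2) = -3/2.
day 2: (3)·(1/2) + (-3)·(1/2) = 0.
day 3: (3)·(1/2) + (6)·(1/2) = 9/2.
day 4: (9)·(1/2) + (2)·(1/2) = 11/2.
The best pure response is day 4 with expected payoff 11/2.

11/2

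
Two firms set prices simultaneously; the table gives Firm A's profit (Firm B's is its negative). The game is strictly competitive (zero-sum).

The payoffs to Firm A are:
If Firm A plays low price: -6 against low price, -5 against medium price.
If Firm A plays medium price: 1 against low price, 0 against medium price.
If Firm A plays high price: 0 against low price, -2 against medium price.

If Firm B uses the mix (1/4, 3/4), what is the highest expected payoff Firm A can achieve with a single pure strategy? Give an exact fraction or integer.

1/4

low price: (-6)·(1/4) + (-5)·(3/4) = -21/4.
medium price: (1)·(1/4) + (0)·(3/4) = 1/4.
high price: (0)·(1/4) + (-2)·(3/4) = -3/2.
The best pure response is medium price with expected payoff 1/4.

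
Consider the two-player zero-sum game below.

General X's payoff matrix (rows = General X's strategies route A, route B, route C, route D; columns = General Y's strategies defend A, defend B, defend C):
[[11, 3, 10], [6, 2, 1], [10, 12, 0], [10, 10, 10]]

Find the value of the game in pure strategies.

Row minima: 3, 1, 0, 10 → General X's maximin is 10.
Column maxima: 11, 12, 10 → General Y's minimax is 10.
They coincide at (route D, defend C), so the value is 10.

10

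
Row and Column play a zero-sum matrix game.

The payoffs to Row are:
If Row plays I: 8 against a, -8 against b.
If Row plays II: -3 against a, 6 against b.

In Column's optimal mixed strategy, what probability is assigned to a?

14/25

Row minima are -8 and -3, so Row's maximin is -3; column maxima are 8 and 6, so Column's minimax is 6. These differ, so the equilibrium is in mixed strategies.
Let Column play a with probability q. Row is indifferent when 8q − 8(1−q) = −3q + 6(1−q), giving q = 14/25.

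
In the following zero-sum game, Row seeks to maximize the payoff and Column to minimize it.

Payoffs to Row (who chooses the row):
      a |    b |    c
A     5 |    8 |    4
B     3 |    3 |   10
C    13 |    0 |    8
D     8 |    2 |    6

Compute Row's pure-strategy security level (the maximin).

4

The worst-case payoff for each row is A: 4, B: 3, C: 0, D: 2.
The best of these is 4.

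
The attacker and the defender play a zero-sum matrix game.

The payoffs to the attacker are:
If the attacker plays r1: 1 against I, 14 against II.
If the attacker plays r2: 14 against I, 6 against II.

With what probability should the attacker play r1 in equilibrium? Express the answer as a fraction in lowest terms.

Row minima are 1 and 6, so the attacker's maximin is 6; column maxima are 14 and 14, so the defender's minimax is 14. These differ, so the equilibrium is in mixed strategies.
Let the attacker play r1 with probability p. The defender is indifferent when p + 14(1−p) = 14p + 6(1−p), giving p = 8/21.

8/21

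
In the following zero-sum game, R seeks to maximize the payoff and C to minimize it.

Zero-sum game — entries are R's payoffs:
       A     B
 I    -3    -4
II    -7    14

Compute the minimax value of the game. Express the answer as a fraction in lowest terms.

-35/11

Row minima are -4 and -7, so R's maximin is -4; column maxima are -3 and 14, so C's minimax is -3. These differ, so the equilibrium is in mixed strategies.
Let R play I with probability p. C is indifferent when −3p − 7(1−p) = −4p + 14(1−p), giving p = 21/22.
Let C play A with probability q. R is indifferent when −3q − 4(1−q) = −7q + 14(1−q), giving q = 9/11.
The value is -3·(9/11) + (-4)·(2/11) = -35/11.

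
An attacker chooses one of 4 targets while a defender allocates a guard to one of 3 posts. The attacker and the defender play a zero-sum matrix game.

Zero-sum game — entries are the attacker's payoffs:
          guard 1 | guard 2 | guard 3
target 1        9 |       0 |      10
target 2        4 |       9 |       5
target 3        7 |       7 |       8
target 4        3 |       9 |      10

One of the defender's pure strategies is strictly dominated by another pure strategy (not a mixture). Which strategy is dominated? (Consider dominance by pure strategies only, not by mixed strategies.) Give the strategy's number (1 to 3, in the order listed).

The defender prefers columns that give the attacker less. Compare guard 3 with guard 1: 9 < 10, 4 < 5, 7 < 8, 3 < 10.
So guard 1 strictly dominates guard 3 for the defender; guard 3 is strictly dominated.

3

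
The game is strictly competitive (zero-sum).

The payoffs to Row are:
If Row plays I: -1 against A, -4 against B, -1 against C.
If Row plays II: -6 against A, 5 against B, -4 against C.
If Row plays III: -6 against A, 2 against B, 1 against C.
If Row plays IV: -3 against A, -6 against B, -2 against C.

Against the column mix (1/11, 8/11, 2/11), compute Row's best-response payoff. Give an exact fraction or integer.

I: (-1)·(1/11) + (-4)·(8/11) + (-1)·(2/11) = -35/11.
II: (-6)·(1/11) + (5)·(8/11) + (-4)·(2/11) = 26/11.
III: (-6)·(1/11) + (2)·(8/11) + (1)·(2/11) = 12/11.
IV: (-3)·(1/11) + (-6)·(8/11) + (-2)·(2/11) = -5.
The best pure response is II with expected payoff 26/11.

26/11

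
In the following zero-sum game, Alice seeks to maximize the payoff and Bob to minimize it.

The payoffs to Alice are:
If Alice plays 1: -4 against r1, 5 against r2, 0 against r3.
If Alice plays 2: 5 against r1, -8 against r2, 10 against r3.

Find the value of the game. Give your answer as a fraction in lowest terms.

-7/22

Column r3 is strictly dominated by r1 for Bob (it gives Alice more in every row).
The remaining 2×2 game on (1, 2) × (r1, r2) has no saddle point. Let Alice play 1 with probability p; indifference gives −4p + 5(1−p) = 5p − 8(1−p), so p = 13/22.
Similarly Bob's optimal q on r1 is 13/22, and the value is -4·(13/22) + (5)·(9/22) = -7/22.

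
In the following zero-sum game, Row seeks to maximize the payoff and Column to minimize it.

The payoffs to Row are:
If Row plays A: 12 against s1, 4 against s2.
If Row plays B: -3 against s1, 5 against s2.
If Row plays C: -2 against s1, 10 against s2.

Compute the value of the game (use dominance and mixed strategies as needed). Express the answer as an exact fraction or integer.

Row B is strictly dominated by row C, so Row never plays it.
The remaining 2×2 game on (A, C) × (s1, s2) has no saddle point. Let Row play A with probability p; indifference gives 12p − 2(1−p) = 4p + 10(1−p), so p = 3/5.
Similarly Column's optimal q on s1 is 3/10, and the value is 12·(3/10) + (4)·(7/10) = 32/5.

32/5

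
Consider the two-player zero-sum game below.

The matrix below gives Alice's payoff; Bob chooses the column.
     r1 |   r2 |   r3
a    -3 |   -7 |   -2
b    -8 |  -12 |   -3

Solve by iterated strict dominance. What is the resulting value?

-7

Row b is strictly dominated by row a (-3>-8, -7>-12, -2>-3); eliminate b.
Column r3 is strictly dominated by r1 for Bob (-3<-2); eliminate r3.
Column r1 is strictly dominated by r2 for Bob (-7<-3); eliminate r1.
Only (a, r2) remains, with payoff -7.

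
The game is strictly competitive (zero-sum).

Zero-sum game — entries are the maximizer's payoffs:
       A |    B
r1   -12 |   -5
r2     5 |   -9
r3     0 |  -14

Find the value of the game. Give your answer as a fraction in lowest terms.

-19/3

Row r3 is strictly dominated by row r2, so the maximizer never plays it.
The remaining 2×2 game on (r1, r2) × (A, B) has no saddle point. Let the maximizer play r1 with probability p; indifference gives −12p + 5(1−p) = −5p − 9(1−p), so p = 2/3.
Similarly the minimizer's optimal q on A is 4/21, and the value is -12·(4/21) + (-5)·(17/21) = -19/3.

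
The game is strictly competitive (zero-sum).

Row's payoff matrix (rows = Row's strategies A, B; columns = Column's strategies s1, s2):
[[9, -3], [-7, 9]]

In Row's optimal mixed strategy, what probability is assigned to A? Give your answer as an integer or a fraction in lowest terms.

4/7

Row minima are -3 and -7, so Row's maximin is -3; column maxima are 9 and 9, so Column's minimax is 9. These differ, so the equilibrium is in mixed strategies.
Let Row play A with probability p. Column is indifferent when 9p − 7(1−p) = −3p + 9(1−p), giving p = 4/7.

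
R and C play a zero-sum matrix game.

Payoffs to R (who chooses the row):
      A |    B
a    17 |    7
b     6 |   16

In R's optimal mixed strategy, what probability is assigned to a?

1/2

Row minima are 7 and 6, so R's maximin is 7; column maxima are 17 and 16, so C's minimax is 16. These differ, so the equilibrium is in mixed strategies.
Let R play a with probability p. C is indifferent when 17p + 6(1−p) = 7p + 16(1−p), giving p = 1/2.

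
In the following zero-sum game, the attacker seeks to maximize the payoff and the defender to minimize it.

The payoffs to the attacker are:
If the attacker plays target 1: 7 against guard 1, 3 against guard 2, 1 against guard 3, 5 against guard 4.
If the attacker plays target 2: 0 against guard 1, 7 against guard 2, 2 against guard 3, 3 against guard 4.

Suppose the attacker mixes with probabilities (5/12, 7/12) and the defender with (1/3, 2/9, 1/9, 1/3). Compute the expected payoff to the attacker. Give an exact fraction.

Against (1/3, 2/9, 1/9, 1/3), each row's expected payoff is target 1: 43/9; target 2: 25/9.
Taking the (5/12, 7/12)-weighted average: (5/12)·(43/9) + (7/12)·(25/9) = 65/18.

65/18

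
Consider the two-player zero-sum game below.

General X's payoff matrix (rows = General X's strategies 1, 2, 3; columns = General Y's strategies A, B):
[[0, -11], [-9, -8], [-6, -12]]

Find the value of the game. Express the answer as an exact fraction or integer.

Row 3 is strictly dominated by row 1, so General X never plays it.
The remaining 2×2 game on (1, 2) × (A, B) has no saddle point. Let General X play 1 with probability p; indifference gives −9(1−p) = −11p − 8(1−p), so p = 1/12.
Similarly General Y's optimal q on A is 1/4, and the value is 0·(1/4) + (-11)·(3/4) = -33/4.

-33/4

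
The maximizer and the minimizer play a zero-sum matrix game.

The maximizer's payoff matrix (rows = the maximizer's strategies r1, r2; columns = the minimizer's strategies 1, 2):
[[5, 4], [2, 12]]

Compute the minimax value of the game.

Row minima are 4 and 2, so the maximizer's maximin is 4; column maxima are 5 and 12, so the minimizer's minimax is 5. These differ, so the equilibrium is in mixed strategies.
Let the maximizer play r1 with probability p. The minimizer is indifferent when 5p + 2(1−p) = 4p + 12(1−p), giving p = 10/11.
Let the minimizer play 1 with probability q. The maximizer is indifferent when 5q + 4(1−q) = 2q + 12(1−q), giving q = 8/11.
The value is 5·(8/11) + (4)·(3/11) = 52/11.

52/11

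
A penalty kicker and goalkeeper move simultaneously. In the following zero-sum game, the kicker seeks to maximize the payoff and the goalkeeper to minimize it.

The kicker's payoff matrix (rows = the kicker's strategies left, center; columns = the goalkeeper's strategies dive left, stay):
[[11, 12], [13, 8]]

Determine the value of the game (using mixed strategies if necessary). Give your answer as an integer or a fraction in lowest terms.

34/3

Row minima are 11 and 8, so the kicker's maximin is 11; column maxima are 13 and 12, so the goalkeeper's minimax is 12. These differ, so the equilibrium is in mixed strategies.
Let the kicker play left with probability p. The goalkeeper is indifferent when 11p + 13(1−p) = 12p + 8(1−p), giving p = 5/6.
Let the goalkeeper play dive left with probability q. The kicker is indifferent when 11q + 12(1−q) = 13q + 8(1−q), giving q = 2/3.
The value is 11·(2/3) + (12)·(1/3) = 34/3.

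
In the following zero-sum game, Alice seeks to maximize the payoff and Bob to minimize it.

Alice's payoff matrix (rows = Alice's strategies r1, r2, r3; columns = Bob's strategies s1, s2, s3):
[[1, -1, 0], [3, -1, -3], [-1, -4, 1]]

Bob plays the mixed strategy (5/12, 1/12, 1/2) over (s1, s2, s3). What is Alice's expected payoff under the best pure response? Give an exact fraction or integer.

r1: (1)·(5/12) + (-1)·(1/12) + (0)·(1/2) = 1/3.
r2: (3)·(5/12) + (-1)·(1/12) + (-3)·(1/2) = -1/3.
r3: (-1)·(5/12) + (-4)·(1/12) + (1)·(1/2) = -1/4.
The best pure response is r1 with expected payoff 1/3.

1/3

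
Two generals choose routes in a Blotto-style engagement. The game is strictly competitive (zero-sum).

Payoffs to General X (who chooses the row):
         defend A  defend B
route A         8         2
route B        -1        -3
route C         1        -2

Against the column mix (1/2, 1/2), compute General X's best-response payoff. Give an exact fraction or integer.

route A: (8)·(1/2) + (2)·(1/2) = 5.
route B: (-1)·(1/2) + (-3)·(1/2) = -2.
route C: (1)·(1/2) + (-2)·(1/2) = -1/2.
The best pure response is route A with expected payoff 5.

5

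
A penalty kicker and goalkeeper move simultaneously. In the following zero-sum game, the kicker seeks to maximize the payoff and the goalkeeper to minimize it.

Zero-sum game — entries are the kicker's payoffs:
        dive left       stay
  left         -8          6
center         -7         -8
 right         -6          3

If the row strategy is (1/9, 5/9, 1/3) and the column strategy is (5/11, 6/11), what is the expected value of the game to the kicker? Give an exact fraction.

Against (5/11, 6/11), each row's expected payoff is left: -4/11; center: -83/11; right: -12/11.
Taking the (1/9, 5/9, 1/3)-weighted average: (1/9)·(-4/11) + (5/9)·(-83/11) + (1/3)·(-12/11) = -455/99.

-455/99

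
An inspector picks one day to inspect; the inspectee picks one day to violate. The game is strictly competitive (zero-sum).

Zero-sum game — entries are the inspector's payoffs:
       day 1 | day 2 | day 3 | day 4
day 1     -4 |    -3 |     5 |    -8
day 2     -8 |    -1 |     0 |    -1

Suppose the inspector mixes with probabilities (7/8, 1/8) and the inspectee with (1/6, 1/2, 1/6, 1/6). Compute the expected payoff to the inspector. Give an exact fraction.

-31/12

Against (1/6, 1/2, 1/6, 1/6), each row's expected payoff is day 1: -8/3; day 2: -2.
Taking the (7/8, 1/8)-weighted average: (7/8)·(-8/3) + (1/8)·(-2) = -31/12.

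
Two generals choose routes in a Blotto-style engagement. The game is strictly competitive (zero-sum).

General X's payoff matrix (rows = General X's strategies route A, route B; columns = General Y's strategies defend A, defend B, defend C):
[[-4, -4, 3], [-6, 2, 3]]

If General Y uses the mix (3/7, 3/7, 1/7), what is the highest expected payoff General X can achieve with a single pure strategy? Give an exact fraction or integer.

-9/7

route A: (-4)·(3/7) + (-4)·(3/7) + (3)·(1/7) = -3.
route B: (-6)·(3/7) + (2)·(3/7) + (3)·(1/7) = -9/7.
The best pure response is route B with expected payoff -9/7.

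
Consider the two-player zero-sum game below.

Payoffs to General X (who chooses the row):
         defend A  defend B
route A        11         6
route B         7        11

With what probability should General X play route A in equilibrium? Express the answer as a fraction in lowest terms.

Row minima are 6 and 7, so General X's maximin is 7; column maxima are 11 and 11, so General Y's minimax is 11. These differ, so the equilibrium is in mixed strategies.
Let General X play route A with probability p. General Y is indifferent when 11p + 7(1−p) = 6p + 11(1−p), giving p = 4/9.

4/9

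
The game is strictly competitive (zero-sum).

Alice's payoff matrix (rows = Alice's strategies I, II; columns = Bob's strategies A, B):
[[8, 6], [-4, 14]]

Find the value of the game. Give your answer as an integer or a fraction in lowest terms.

Row minima are 6 and -4, so Alice's maximin is 6; column maxima are 8 and 14, so Bob's minimax is 8. These differ, so the equilibrium is in mixed strategies.
Let Alice play I with probability p. Bob is indifferent when 8p − 4(1−p) = 6p + 14(1−p), giving p = 9/10.
Let Bob play A with probability q. Alice is indifferent when 8q + 6(1−q) = −4q + 14(1−q), giving q = 2/5.
The value is 8·(2/5) + (6)·(3/5) = 34/5.

34/5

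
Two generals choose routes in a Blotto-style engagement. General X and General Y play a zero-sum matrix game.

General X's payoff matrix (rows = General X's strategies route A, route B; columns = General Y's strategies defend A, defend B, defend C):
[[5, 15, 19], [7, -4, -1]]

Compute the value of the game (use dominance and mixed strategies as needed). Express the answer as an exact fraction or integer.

125/21

Column defend C is strictly dominated by defend B for General Y (it gives General X more in every row).
The remaining 2×2 game on (route A, route B) × (defend A, defend B) has no saddle point. Let General X play route A with probability p; indifference gives 5p + 7(1−p) = 15p − 4(1−p), so p = 11/21.
Similarly General Y's optimal q on defend A is 19/21, and the value is 5·(19/21) + (15)·(2/21) = 125/21.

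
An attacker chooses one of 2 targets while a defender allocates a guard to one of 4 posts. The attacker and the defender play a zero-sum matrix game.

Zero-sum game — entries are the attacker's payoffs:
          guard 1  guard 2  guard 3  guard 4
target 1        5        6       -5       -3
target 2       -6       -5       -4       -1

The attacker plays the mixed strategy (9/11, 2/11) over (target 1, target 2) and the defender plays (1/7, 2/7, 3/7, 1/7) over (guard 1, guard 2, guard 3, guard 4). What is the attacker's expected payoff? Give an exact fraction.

-67/77

Against (1/7, 2/7, 3/7, 1/7), each row's expected payoff is target 1: -1/7; target 2: -29/7.
Taking the (9/11, 2/11)-weighted average: (9/11)·(-1/7) + (2/11)·(-29/7) = -67/77.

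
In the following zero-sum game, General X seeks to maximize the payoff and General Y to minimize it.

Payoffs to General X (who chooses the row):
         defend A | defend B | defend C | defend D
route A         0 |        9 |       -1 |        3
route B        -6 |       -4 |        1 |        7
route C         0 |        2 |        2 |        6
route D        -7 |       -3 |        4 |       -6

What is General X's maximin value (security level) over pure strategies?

0

The worst-case payoff for each row is route A: -1, route B: -6, route C: 0, route D: -7.
The best of these is 0.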